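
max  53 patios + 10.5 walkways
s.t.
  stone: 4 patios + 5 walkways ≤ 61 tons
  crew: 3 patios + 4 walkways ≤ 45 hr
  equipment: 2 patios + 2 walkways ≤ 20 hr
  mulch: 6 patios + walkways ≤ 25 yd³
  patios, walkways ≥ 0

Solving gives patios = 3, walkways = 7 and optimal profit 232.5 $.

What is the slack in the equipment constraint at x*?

0

equipment used = 2·3 + 2·7 = 20; slack = 20 − 20 = 0.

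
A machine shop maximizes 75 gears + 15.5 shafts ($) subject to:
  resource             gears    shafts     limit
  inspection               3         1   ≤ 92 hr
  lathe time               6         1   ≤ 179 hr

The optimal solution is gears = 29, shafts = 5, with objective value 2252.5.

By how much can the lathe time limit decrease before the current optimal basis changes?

87

Binding constraints: inspection, lathe time. The basis is B = [[3,1],[6,1]] with det -3.
Per unit decrease in lathe time, x* moves by d = (-0.3333, 1).
The basis stays optimal until gears reaches 0; allowable decrease = 87 hr.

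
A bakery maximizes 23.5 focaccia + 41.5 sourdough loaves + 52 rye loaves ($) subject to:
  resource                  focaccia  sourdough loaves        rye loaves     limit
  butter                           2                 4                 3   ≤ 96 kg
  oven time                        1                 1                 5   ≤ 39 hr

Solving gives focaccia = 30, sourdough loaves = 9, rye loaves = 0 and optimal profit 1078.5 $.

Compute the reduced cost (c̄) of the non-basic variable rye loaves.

-2.5

Check each constraint at x*: butter 96/96 (tight); oven time 39/39 (tight).
From A_Bᵀ y = c: 2·y_butter + 1·y_oven time = 23.5; 4·y_butter + 1·y_oven time = 41.5.
This yields shadow prices y_butter = 9, y_oven time = 5.5.
Reduced cost of rye loaves: c₃ − yᵀa₃ = 52 − (9·3 + 5.5·5) = 52 − 54.5 = -2.5.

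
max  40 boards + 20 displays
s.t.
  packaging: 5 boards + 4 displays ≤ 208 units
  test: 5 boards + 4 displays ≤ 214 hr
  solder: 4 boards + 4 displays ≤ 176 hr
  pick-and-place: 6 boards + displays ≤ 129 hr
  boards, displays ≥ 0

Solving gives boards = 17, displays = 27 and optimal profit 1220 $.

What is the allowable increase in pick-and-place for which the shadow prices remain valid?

75

Binding constraints: solder, pick-and-place. The basis is B = [[4,4],[6,1]] with det -20.
Per unit increase in pick-and-place, x* moves by d = (0.2, -0.2).
The basis stays optimal until packaging becomes binding; allowable increase = 75 hr.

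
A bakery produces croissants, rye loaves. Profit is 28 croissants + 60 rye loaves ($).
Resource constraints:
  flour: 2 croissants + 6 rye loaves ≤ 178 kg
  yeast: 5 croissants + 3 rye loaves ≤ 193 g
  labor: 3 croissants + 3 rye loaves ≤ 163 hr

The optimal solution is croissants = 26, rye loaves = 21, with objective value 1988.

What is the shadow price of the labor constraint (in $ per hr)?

0

At the optimum: flour uses 178 of 178 (binding); yeast uses 193 of 193 (binding); labor uses 141 of 163 (slack = 22).
Since labor is not tight, its dual is 0.
Dual feasibility on the basic columns requires 2·y_flour + 5·y_yeast = 28, 6·y_flour + 3·y_yeast = 60.
→ y_flour = 9 and y_yeast = 2.
Shadow price of labor = 0.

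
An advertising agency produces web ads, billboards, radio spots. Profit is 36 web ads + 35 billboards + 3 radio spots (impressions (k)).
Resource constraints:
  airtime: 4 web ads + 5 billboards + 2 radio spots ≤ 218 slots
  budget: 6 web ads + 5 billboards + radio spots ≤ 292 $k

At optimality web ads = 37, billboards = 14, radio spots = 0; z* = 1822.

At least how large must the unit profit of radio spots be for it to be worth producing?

Both airtime and budget are binding at x*.
From A_Bᵀ y = c: 4·y_airtime + 6·y_budget = 36; 5·y_airtime + 5·y_budget = 35.
→ y_airtime = 3 and y_budget = 4.
radio spots enters the basis when its profit ≥ yᵀa₃ = 3·2 + 4·1 = 10.

10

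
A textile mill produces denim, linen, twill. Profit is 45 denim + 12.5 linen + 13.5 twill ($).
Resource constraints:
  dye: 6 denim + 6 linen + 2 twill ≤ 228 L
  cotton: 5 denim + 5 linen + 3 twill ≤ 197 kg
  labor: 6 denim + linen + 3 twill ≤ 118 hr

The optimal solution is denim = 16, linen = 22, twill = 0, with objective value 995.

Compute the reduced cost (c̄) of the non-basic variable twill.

Binding: dye and labor. Non-binding: cotton (7 unused).
Slack constraints have shadow price 0 (complementary slackness).
From A_Bᵀ y = c: 6·y_dye + 6·y_labor = 45; 6·y_dye + 1·y_labor = 12.5.
Solving: y_dye = 1, y_labor = 6.5.
Reduced cost of twill: c₃ − yᵀa₃ = 13.5 − (1·2 + 6.5·3) = 13.5 − 21.5 = -8.

-8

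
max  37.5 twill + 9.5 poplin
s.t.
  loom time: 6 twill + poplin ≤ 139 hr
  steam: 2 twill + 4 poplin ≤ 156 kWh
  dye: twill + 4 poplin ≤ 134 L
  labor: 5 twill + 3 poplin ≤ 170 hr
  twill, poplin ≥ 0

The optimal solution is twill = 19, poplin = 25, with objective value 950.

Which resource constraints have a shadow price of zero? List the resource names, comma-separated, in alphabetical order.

dye, steam

loom time: 139/139 (binding)
steam: 138/156 (slack 18)
dye: 119/134 (slack 15)
labor: 170/170 (binding)
By complementary slackness, a constraint with positive slack has shadow price 0 → dye, steam.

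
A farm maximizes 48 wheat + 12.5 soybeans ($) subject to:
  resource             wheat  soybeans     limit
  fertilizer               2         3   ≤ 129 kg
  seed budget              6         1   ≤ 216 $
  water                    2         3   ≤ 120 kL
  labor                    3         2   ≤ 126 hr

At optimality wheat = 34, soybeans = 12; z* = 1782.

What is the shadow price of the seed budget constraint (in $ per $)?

At the optimum: fertilizer uses 104 of 129 (slack = 25); seed budget uses 216 of 216 (binding); water uses 104 of 120 (slack = 16); labor uses 126 of 126 (binding).
Slack constraints have shadow price 0 (complementary slackness).
The binding rows give the dual system: 6·y_seed budget + 3·y_labor = 48 and 1·y_seed budget + 2·y_labor = 12.5.
This yields shadow prices y_seed budget = 6.5, y_labor = 3.
Shadow price of seed budget = 6.5.

6.5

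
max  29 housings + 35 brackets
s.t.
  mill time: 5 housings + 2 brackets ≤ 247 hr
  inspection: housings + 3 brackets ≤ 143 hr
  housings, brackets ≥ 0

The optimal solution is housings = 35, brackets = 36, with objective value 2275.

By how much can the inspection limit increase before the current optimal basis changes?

227.5

Binding constraints: mill time, inspection. The basis is B = [[5,2],[1,3]] with det 13.
Per unit increase in inspection, x* moves by d = (-0.1538, 0.3846).
The basis stays optimal until housings reaches 0; allowable increase = 227.5 hr.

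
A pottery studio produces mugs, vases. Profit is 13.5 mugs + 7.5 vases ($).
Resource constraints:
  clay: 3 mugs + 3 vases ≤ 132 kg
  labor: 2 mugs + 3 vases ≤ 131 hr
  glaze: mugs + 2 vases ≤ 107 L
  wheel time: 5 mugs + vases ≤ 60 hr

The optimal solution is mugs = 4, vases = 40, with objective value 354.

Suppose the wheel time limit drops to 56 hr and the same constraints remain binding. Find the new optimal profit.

348

At the optimum: clay uses 132 of 132 (binding); labor uses 128 of 131 (slack = 3); glaze uses 84 of 107 (slack = 23); wheel time uses 60 of 60 (binding).
Since labor, glaze are not tight, their duals are 0.
From A_Bᵀ y = c: 3·y_clay + 5·y_wheel time = 13.5; 3·y_clay + 1·y_wheel time = 7.5.
Solving: y_clay = 2, y_wheel time = 1.5.
Δz = y_wheel time·Δb = 1.5 × (-4) = -6, so new z* = 354 − 6 = 348.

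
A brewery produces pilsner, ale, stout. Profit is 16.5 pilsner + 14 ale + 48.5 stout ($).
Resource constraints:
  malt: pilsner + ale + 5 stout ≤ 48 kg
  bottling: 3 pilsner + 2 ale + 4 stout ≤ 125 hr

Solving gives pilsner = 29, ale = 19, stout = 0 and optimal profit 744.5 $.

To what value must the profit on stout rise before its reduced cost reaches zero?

Check each constraint at x*: malt 48/48 (tight); bottling 125/125 (tight).
From A_Bᵀ y = c: 1·y_malt + 3·y_bottling = 16.5; 1·y_malt + 2·y_bottling = 14.
Solving: y_malt = 9, y_bottling = 2.5.
stout enters the basis when its profit ≥ yᵀa₃ = 9·5 + 2.5·4 = 55.

55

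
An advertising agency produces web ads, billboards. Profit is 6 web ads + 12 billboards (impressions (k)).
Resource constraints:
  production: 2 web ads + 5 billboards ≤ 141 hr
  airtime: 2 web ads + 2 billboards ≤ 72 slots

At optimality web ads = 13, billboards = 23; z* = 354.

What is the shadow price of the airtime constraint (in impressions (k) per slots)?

1

Check each constraint at x*: production 141/141 (tight); airtime 72/72 (tight).
From A_Bᵀ y = c: 2·y_production + 2·y_airtime = 6; 5·y_production + 2·y_airtime = 12.
→ y_production = 2 and y_airtime = 1.
Shadow price of airtime = 1.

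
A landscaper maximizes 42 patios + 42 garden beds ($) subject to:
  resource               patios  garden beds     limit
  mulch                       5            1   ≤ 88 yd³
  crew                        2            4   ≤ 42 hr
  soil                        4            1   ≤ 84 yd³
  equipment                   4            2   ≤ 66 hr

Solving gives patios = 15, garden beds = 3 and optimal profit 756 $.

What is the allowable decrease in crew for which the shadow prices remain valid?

Binding constraints: crew, equipment. The basis is B = [[2,4],[4,2]] with det -12.
Per unit decrease in crew, x* moves by d = (0.1667, -0.3333).
The basis stays optimal until garden beds reaches 0; allowable decrease = 9 hr.

9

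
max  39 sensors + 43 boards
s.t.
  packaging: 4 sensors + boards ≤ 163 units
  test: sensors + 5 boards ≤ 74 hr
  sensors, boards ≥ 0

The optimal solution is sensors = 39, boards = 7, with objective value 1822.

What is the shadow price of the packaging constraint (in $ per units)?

8

At the optimum: packaging uses 163 of 163 (binding); test uses 74 of 74 (binding).
Dual feasibility on the basic columns requires 4·y_packaging + 1·y_test = 39, 1·y_packaging + 5·y_test = 43.
Solving: y_packaging = 8, y_test = 7.
Shadow price of packaging = 8.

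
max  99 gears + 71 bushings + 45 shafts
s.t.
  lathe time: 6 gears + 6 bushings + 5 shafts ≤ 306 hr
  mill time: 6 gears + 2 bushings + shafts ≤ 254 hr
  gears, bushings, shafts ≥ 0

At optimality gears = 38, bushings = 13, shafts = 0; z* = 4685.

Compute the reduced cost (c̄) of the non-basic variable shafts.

-9.5

Both lathe time and mill time are binding at x*.
From A_Bᵀ y = c: 6·y_lathe time + 6·y_mill time = 99; 6·y_lathe time + 2·y_mill time = 71.
This yields shadow prices y_lathe time = 9.5, y_mill time = 7.
Reduced cost of shafts: c₃ − yᵀa₃ = 45 − (9.5·5 + 7·1) = 45 − 54.5 = -9.5.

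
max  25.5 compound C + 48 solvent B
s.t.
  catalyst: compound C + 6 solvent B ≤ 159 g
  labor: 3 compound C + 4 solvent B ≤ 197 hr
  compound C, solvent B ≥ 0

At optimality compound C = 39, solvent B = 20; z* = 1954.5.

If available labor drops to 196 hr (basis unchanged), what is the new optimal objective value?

Both catalyst and labor are binding at x*.
The binding rows give the dual system: 1·y_catalyst + 3·y_labor = 25.5 and 6·y_catalyst + 4·y_labor = 48.
This yields shadow prices y_catalyst = 3, y_labor = 7.5.
Δz = y_labor·Δb = 7.5 × (-1) = -7.5, so new z* = 1954.5 − 7.5 = 1947.

1947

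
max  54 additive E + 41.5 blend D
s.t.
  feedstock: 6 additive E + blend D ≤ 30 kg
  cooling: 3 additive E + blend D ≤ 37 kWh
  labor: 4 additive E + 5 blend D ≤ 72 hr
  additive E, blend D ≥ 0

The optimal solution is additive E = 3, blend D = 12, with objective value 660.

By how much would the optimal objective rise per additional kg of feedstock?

4

Binding: feedstock and labor. Non-binding: cooling (16 unused).
Since cooling is not tight, its dual is 0.
Dual feasibility on the basic columns requires 6·y_feedstock + 4·y_labor = 54, 1·y_feedstock + 5·y_labor = 41.5.
Solving: y_feedstock = 4, y_labor = 7.5.
Shadow price of feedstock = 4.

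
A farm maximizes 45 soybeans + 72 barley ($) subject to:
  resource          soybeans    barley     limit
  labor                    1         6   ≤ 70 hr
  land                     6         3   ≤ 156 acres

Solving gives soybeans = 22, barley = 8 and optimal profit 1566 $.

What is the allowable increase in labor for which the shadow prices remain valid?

242

Binding constraints: labor, land. The basis is B = [[1,6],[6,3]] with det -33.
Per unit increase in labor, x* moves by d = (-0.0909, 0.1818).
The basis stays optimal until soybeans reaches 0; allowable increase = 242 hr.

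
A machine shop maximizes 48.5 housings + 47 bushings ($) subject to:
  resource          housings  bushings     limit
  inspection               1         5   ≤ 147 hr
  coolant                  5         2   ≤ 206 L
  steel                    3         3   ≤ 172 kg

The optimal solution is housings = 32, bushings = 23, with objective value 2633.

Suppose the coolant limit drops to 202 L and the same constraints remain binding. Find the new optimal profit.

2599

At the optimum: inspection uses 147 of 147 (binding); coolant uses 206 of 206 (binding); steel uses 165 of 172 (slack = 7).
By complementary slackness, y = 0 for the non-binding constraint.
Dual feasibility on the basic columns requires 1·y_inspection + 5·y_coolant = 48.5, 5·y_inspection + 2·y_coolant = 47.
Solving: y_inspection = 6, y_coolant = 8.5.
Δz = y_coolant·Δb = 8.5 × (-4) = -34, so new z* = 2633 − 34 = 2599.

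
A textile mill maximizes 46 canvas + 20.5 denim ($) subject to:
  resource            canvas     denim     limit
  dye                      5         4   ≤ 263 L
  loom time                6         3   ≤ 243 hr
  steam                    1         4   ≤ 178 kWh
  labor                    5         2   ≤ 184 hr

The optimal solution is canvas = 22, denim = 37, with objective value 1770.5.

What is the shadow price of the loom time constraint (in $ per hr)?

3.5

Check each constraint at x*: dye 258/263 (slack 5); loom time 243/243 (tight); steam 170/178 (slack 8); labor 184/184 (tight).
Slack constraints have shadow price 0 (complementary slackness).
From A_Bᵀ y = c: 6·y_loom time + 5·y_labor = 46; 3·y_loom time + 2·y_labor = 20.5.
This yields shadow prices y_loom time = 3.5, y_labor = 5.
Shadow price of loom time = 3.5.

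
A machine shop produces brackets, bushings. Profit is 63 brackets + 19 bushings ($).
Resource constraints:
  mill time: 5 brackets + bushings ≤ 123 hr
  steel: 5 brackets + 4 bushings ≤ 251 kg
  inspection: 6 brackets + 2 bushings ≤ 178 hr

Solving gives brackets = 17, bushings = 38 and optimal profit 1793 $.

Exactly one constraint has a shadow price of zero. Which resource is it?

mill time: 123/123 (binding)
steel: 237/251 (slack 14)
inspection: 178/178 (binding)
By complementary slackness, a constraint with positive slack has shadow price 0 → steel.

steel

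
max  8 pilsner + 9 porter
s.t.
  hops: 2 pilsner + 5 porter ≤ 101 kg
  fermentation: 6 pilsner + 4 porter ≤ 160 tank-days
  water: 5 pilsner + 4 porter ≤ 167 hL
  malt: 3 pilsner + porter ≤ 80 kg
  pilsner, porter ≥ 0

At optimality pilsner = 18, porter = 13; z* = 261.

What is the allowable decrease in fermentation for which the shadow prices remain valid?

Binding constraints: hops, fermentation. The basis is B = [[2,5],[6,4]] with det -22.
Per unit decrease in fermentation, x* moves by d = (-0.2273, 0.0909).
The basis stays optimal until pilsner reaches 0; allowable decrease = 79.2 tank-days.

79.2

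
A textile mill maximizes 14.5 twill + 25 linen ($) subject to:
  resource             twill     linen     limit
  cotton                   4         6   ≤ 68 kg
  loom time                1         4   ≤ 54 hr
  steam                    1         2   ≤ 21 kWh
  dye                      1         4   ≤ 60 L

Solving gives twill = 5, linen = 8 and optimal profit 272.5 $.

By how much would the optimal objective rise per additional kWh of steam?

6.5

At the optimum: cotton uses 68 of 68 (binding); loom time uses 37 of 54 (slack = 17); steam uses 21 of 21 (binding); dye uses 37 of 60 (slack = 23).
By complementary slackness, y = 0 for the non-binding constraints.
From A_Bᵀ y = c: 4·y_cotton + 1·y_steam = 14.5; 6·y_cotton + 2·y_steam = 25.
This yields shadow prices y_cotton = 2, y_steam = 6.5.
Shadow price of steam = 6.5.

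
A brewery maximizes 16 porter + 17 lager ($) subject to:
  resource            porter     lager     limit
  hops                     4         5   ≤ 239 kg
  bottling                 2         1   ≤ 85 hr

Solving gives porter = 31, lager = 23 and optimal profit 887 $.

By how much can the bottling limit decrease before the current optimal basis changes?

37.2

Binding constraints: hops, bottling. The basis is B = [[4,5],[2,1]] with det -6.
Per unit decrease in bottling, x* moves by d = (-0.8333, 0.6667).
The basis stays optimal until porter reaches 0; allowable decrease = 37.2 hr.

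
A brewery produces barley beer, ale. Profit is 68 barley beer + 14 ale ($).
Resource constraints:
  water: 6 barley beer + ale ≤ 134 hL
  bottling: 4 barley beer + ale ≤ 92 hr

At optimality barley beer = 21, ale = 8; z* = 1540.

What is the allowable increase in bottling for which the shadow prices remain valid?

Binding constraints: water, bottling. The basis is B = [[6,1],[4,1]] with det 2.
Per unit increase in bottling, x* moves by d = (-0.5, 3).
The basis stays optimal until barley beer reaches 0; allowable increase = 42 hr.

42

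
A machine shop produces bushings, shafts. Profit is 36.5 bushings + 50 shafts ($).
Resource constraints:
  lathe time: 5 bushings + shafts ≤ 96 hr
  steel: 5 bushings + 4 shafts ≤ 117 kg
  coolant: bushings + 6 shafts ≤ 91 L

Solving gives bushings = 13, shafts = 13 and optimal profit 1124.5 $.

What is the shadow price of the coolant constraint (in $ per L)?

At the optimum: lathe time uses 78 of 96 (slack = 18); steel uses 117 of 117 (binding); coolant uses 91 of 91 (binding).
Since lathe time is not tight, its dual is 0.
The binding rows give the dual system: 5·y_steel + 1·y_coolant = 36.5 and 4·y_steel + 6·y_coolant = 50.
This yields shadow prices y_steel = 6.5, y_coolant = 4.
Shadow price of coolant = 4.

4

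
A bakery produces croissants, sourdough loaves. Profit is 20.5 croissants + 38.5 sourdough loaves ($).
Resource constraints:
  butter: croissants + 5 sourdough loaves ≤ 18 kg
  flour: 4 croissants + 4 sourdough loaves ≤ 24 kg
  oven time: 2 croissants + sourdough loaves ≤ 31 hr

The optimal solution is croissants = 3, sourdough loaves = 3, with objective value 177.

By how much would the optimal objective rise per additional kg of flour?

Check each constraint at x*: butter 18/18 (tight); flour 24/24 (tight); oven time 9/31 (slack 22).
Slack constraints have shadow price 0 (complementary slackness).
The binding rows give the dual system: 1·y_butter + 4·y_flour = 20.5 and 5·y_butter + 4·y_flour = 38.5.
This yields shadow prices y_butter = 4.5, y_flour = 4.
Shadow price of flour = 4.

4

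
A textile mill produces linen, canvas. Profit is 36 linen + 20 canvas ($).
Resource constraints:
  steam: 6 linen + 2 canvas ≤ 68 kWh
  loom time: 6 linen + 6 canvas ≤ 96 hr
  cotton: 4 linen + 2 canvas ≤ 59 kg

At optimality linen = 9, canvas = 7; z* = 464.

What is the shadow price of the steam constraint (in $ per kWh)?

At the optimum: steam uses 68 of 68 (binding); loom time uses 96 of 96 (binding); cotton uses 50 of 59 (slack = 9).
Slack constraints have shadow price 0 (complementary slackness).
From A_Bᵀ y = c: 6·y_steam + 6·y_loom time = 36; 2·y_steam + 6·y_loom time = 20.
Solving: y_steam = 4, y_loom time = 2.
Shadow price of steam = 4.

4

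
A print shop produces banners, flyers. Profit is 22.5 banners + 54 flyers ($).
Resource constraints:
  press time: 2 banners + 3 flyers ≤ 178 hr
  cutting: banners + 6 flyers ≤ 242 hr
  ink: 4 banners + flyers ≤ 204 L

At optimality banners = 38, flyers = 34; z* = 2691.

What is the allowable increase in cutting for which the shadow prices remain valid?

Binding constraints: press time, cutting. The basis is B = [[2,3],[1,6]] with det 9.
Per unit increase in cutting, x* moves by d = (-0.3333, 0.2222).
The basis stays optimal until banners reaches 0; allowable increase = 114 hr.

114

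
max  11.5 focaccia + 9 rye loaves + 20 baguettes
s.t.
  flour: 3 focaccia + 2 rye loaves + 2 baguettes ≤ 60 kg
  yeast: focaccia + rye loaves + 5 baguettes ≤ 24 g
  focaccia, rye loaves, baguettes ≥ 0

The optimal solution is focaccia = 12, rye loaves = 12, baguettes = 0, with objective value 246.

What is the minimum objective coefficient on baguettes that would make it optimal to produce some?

At the optimum: flour uses 60 of 60 (binding); yeast uses 24 of 24 (binding).
The binding rows give the dual system: 3·y_flour + 1·y_yeast = 11.5 and 2·y_flour + 1·y_yeast = 9.
Solving: y_flour = 2.5, y_yeast = 4.
baguettes enters the basis when its profit ≥ yᵀa₃ = 2.5·2 + 4·5 = 25.

25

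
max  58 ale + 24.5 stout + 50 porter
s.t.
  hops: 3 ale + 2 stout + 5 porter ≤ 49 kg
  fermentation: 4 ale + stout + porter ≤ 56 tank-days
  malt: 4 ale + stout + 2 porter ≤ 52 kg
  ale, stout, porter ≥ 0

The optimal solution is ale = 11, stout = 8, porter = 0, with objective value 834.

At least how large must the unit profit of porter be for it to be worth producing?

Binding: hops and malt. Non-binding: fermentation (4 unused).
Since fermentation is not tight, its dual is 0.
From A_Bᵀ y = c: 3·y_hops + 4·y_malt = 58; 2·y_hops + 1·y_malt = 24.5.
Solving: y_hops = 8, y_malt = 8.5.
porter enters the basis when its profit ≥ yᵀa₃ = 8·5 + 8.5·2 = 57.

57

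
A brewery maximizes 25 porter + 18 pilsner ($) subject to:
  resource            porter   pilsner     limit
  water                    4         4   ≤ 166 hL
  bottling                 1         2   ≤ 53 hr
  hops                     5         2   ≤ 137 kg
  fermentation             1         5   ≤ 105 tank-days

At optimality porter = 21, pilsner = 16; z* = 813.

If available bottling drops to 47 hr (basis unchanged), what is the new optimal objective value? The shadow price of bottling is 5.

Δb = -6, so new z* = 813 + (5)·(-6) = 813 − 30 = 783.

783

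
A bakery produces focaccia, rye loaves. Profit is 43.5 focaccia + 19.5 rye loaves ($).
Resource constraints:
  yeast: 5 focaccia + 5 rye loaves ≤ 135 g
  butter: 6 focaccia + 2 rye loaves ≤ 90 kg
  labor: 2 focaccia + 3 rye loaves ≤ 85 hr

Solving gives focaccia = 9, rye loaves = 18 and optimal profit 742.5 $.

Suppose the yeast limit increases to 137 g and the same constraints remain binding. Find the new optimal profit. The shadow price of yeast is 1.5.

745.5

Δb = 2, so new z* = 742.5 + (1.5)·(2) = 742.5 + 3 = 745.5.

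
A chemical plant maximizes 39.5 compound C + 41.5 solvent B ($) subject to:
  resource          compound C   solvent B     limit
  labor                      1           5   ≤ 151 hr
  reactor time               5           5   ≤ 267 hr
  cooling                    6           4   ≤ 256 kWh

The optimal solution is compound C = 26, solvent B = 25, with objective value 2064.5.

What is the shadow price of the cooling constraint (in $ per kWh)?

Binding: labor and cooling. Non-binding: reactor time (12 unused).
Since reactor time is not tight, its dual is 0.
From A_Bᵀ y = c: 1·y_labor + 6·y_cooling = 39.5; 5·y_labor + 4·y_cooling = 41.5.
This yields shadow prices y_labor = 3.5, y_cooling = 6.
Shadow price of cooling = 6.

6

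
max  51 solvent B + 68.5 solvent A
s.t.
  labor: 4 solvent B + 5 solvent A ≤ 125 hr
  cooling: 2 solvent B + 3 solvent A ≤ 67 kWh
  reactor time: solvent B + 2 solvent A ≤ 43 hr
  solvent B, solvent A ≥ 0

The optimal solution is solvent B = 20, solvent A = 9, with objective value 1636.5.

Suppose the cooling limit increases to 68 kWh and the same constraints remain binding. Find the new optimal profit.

1646

Check each constraint at x*: labor 125/125 (tight); cooling 67/67 (tight); reactor time 38/43 (slack 5).
By complementary slackness, y = 0 for the non-binding constraint.
The binding rows give the dual system: 4·y_labor + 2·y_cooling = 51 and 5·y_labor + 3·y_cooling = 68.5.
This yields shadow prices y_labor = 8, y_cooling = 9.5.
Δz = y_cooling·Δb = 9.5 × (1) = 9.5, so new z* = 1636.5 + 9.5 = 1646.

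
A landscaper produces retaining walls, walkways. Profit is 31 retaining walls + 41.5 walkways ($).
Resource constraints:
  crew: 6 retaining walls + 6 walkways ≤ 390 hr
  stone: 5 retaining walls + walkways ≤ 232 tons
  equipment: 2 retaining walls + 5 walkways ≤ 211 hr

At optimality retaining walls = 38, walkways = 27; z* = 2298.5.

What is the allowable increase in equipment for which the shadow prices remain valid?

114

Binding constraints: crew, equipment. The basis is B = [[6,6],[2,5]] with det 18.
Per unit increase in equipment, x* moves by d = (-0.3333, 0.3333).
The basis stays optimal until retaining walls reaches 0; allowable increase = 114 hr.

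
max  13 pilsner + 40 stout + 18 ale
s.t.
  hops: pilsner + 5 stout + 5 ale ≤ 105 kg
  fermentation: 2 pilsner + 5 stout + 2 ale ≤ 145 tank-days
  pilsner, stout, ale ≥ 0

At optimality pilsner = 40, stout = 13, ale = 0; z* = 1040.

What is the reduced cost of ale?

Both hops and fermentation are binding at x*.
From A_Bᵀ y = c: 1·y_hops + 2·y_fermentation = 13; 5·y_hops + 5·y_fermentation = 40.
→ y_hops = 3 and y_fermentation = 5.
Reduced cost of ale: c₃ − yᵀa₃ = 18 − (3·5 + 5·2) = 18 − 25 = -7.

-7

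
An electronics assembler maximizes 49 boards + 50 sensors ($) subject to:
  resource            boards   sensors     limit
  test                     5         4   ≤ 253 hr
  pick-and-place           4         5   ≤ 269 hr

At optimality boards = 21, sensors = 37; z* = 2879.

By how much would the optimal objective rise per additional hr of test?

Both test and pick-and-place are binding at x*.
From A_Bᵀ y = c: 5·y_test + 4·y_pick-and-place = 49; 4·y_test + 5·y_pick-and-place = 50.
→ y_test = 5 and y_pick-and-place = 6.
Shadow price of test = 5.

5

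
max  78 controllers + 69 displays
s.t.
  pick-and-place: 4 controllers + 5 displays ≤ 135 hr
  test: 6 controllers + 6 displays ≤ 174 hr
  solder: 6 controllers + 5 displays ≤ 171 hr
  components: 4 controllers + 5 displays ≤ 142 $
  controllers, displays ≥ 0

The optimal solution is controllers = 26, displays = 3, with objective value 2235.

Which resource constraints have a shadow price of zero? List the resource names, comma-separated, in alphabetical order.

components, pick-and-place

pick-and-place: 119/135 (slack 16)
test: 174/174 (binding)
solder: 171/171 (binding)
components: 119/142 (slack 23)
By complementary slackness, a constraint with positive slack has shadow price 0 → components, pick-and-place.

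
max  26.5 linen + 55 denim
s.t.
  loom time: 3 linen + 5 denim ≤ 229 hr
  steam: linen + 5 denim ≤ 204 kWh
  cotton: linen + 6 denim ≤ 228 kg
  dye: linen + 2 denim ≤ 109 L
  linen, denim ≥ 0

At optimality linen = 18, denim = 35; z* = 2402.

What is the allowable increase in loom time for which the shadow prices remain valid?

Binding constraints: loom time, cotton. The basis is B = [[3,5],[1,6]] with det 13.
Per unit increase in loom time, x* moves by d = (0.4615, -0.0769).
The basis stays optimal until dye becomes binding; allowable increase = 68.25 hr.

68.25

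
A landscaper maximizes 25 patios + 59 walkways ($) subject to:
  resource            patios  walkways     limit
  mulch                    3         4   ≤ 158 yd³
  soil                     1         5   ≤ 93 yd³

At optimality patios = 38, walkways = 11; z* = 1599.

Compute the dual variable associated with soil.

At the optimum: mulch uses 158 of 158 (binding); soil uses 93 of 93 (binding).
From A_Bᵀ y = c: 3·y_mulch + 1·y_soil = 25; 4·y_mulch + 5·y_soil = 59.
→ y_mulch = 6 and y_soil = 7.
Shadow price of soil = 7.

7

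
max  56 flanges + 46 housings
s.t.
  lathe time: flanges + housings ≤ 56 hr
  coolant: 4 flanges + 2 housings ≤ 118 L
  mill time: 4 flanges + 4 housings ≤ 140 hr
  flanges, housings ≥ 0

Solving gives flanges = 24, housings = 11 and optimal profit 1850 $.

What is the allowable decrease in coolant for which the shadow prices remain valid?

48

Binding constraints: coolant, mill time. The basis is B = [[4,2],[4,4]] with det 8.
Per unit decrease in coolant, x* moves by d = (-0.5, 0.5).
The basis stays optimal until flanges reaches 0; allowable decrease = 48 L.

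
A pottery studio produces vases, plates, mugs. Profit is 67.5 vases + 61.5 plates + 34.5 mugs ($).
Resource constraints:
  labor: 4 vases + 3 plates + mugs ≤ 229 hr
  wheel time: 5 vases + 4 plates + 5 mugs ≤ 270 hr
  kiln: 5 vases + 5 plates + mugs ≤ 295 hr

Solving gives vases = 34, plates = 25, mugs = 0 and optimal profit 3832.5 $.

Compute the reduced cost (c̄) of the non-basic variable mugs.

Binding: wheel time and kiln. Non-binding: labor (18 unused).
By complementary slackness, y = 0 for the non-binding constraint.
Dual feasibility on the basic columns requires 5·y_wheel time + 5·y_kiln = 67.5, 4·y_wheel time + 5·y_kiln = 61.5.
This yields shadow prices y_wheel time = 6, y_kiln = 7.5.
Reduced cost of mugs: c₃ − yᵀa₃ = 34.5 − (6·5 + 7.5·1) = 34.5 − 37.5 = -3.

-3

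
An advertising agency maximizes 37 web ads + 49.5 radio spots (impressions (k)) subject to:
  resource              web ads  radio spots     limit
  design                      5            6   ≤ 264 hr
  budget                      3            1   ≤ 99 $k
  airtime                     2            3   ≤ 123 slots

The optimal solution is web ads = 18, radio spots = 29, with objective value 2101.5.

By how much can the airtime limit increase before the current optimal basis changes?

Binding constraints: design, airtime. The basis is B = [[5,6],[2,3]] with det 3.
Per unit increase in airtime, x* moves by d = (-2, 1.6667).
The basis stays optimal until web ads reaches 0; allowable increase = 9 slots.

9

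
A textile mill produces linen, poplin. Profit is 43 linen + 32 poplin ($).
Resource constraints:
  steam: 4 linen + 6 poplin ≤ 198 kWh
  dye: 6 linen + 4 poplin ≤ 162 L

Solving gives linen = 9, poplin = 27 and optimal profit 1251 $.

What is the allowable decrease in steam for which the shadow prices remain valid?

Binding constraints: steam, dye. The basis is B = [[4,6],[6,4]] with det -20.
Per unit decrease in steam, x* moves by d = (0.2, -0.3).
The basis stays optimal until poplin reaches 0; allowable decrease = 90 kWh.

90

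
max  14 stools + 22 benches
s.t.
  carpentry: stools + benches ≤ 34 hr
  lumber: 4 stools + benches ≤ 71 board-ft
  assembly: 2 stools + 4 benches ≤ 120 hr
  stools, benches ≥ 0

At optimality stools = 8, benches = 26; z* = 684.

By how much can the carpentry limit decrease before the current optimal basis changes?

Binding constraints: carpentry, assembly. The basis is B = [[1,1],[2,4]] with det 2.
Per unit decrease in carpentry, x* moves by d = (-2, 1).
The basis stays optimal until stools reaches 0; allowable decrease = 4 hr.

4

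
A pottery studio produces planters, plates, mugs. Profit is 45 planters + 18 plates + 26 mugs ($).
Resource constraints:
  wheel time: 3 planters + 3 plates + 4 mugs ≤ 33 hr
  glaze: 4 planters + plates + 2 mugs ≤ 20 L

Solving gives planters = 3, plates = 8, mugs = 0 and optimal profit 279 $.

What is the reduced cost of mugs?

-4

Both wheel time and glaze are binding at x*.
The binding rows give the dual system: 3·y_wheel time + 4·y_glaze = 45 and 3·y_wheel time + 1·y_glaze = 18.
Solving: y_wheel time = 3, y_glaze = 9.
Reduced cost of mugs: c₃ − yᵀa₃ = 26 − (3·4 + 9·2) = 26 − 30 = -4.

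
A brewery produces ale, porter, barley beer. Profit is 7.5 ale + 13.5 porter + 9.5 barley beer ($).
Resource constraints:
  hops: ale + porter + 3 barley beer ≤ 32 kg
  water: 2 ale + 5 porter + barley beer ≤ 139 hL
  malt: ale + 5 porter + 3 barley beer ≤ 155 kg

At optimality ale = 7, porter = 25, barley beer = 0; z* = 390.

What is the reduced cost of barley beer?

-3

Binding: hops and water. Non-binding: malt (23 unused).
Slack constraints have shadow price 0 (complementary slackness).
Dual feasibility on the basic columns requires 1·y_hops + 2·y_water = 7.5, 1·y_hops + 5·y_water = 13.5.
Solving: y_hops = 3.5, y_water = 2.
Reduced cost of barley beer: c₃ − yᵀa₃ = 9.5 − (3.5·3 + 2·1) = 9.5 − 12.5 = -3.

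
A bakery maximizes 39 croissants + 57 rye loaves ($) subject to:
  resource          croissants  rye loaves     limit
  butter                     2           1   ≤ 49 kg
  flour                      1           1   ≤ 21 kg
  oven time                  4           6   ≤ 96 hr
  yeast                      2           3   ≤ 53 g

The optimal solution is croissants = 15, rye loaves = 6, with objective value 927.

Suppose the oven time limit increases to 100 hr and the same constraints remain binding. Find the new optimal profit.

At the optimum: butter uses 36 of 49 (slack = 13); flour uses 21 of 21 (binding); oven time uses 96 of 96 (binding); yeast uses 48 of 53 (slack = 5).
Slack constraints have shadow price 0 (complementary slackness).
Dual feasibility on the basic columns requires 1·y_flour + 4·y_oven time = 39, 1·y_flour + 6·y_oven time = 57.
Solving: y_flour = 3, y_oven time = 9.
Δz = y_oven time·Δb = 9 × (4) = 36, so new z* = 927 + 36 = 963.

963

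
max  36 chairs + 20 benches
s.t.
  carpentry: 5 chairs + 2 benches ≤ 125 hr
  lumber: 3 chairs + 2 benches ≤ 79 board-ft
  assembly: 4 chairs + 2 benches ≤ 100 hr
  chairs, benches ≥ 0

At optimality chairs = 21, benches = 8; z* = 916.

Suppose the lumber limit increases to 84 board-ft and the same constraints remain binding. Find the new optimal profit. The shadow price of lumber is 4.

936

Δb = 5, so new z* = 916 + (4)·(5) = 916 + 20 = 936.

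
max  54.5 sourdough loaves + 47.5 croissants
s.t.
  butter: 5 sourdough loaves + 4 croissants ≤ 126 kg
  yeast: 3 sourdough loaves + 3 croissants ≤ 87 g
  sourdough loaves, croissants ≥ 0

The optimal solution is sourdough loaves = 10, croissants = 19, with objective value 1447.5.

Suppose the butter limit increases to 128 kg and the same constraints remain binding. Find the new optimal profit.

At the optimum: butter uses 126 of 126 (binding); yeast uses 87 of 87 (binding).
Dual feasibility on the basic columns requires 5·y_butter + 3·y_yeast = 54.5, 4·y_butter + 3·y_yeast = 47.5.
→ y_butter = 7 and y_yeast = 6.5.
Δz = y_butter·Δb = 7 × (2) = 14, so new z* = 1447.5 + 14 = 1461.5.

1461.5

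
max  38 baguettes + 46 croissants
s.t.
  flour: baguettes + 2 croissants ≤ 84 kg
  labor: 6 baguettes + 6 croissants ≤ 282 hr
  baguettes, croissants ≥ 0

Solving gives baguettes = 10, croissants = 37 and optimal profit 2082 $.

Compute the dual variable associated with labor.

5

Check each constraint at x*: flour 84/84 (tight); labor 282/282 (tight).
From A_Bᵀ y = c: 1·y_flour + 6·y_labor = 38; 2·y_flour + 6·y_labor = 46.
This yields shadow prices y_flour = 8, y_labor = 5.
Shadow price of labor = 5.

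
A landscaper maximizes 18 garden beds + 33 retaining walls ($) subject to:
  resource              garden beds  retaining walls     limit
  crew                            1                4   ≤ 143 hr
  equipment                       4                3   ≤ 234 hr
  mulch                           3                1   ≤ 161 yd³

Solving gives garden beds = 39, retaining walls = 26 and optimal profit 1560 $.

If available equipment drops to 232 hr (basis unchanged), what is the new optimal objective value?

Check each constraint at x*: crew 143/143 (tight); equipment 234/234 (tight); mulch 143/161 (slack 18).
By complementary slackness, y = 0 for the non-binding constraint.
From A_Bᵀ y = c: 1·y_crew + 4·y_equipment = 18; 4·y_crew + 3·y_equipment = 33.
This yields shadow prices y_crew = 6, y_equipment = 3.
Δz = y_equipment·Δb = 3 × (-2) = -6, so new z* = 1560 − 6 = 1554.

1554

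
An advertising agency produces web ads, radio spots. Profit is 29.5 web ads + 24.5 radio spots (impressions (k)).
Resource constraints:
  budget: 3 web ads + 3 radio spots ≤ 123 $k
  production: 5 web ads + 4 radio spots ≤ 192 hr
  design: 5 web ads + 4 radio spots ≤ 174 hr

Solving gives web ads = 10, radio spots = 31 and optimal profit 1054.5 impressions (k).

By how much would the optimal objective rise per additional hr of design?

Check each constraint at x*: budget 123/123 (tight); production 174/192 (slack 18); design 174/174 (tight).
Slack constraints have shadow price 0 (complementary slackness).
The binding rows give the dual system: 3·y_budget + 5·y_design = 29.5 and 3·y_budget + 4·y_design = 24.5.
This yields shadow prices y_budget = 1.5, y_design = 5.
Shadow price of design = 5.

5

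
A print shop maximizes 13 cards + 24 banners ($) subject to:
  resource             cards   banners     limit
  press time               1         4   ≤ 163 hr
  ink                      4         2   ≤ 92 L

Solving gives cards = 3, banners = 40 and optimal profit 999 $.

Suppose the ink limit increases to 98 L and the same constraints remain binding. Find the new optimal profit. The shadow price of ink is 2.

1011

Δb = 6, so new z* = 999 + (2)·(6) = 999 + 12 = 1011.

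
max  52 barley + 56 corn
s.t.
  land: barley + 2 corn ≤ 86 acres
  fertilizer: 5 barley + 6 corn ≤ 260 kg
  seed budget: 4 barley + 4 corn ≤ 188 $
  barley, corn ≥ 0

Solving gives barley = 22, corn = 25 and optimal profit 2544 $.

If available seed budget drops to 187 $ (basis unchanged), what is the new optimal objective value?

2536

Binding: fertilizer and seed budget. Non-binding: land (14 unused).
By complementary slackness, y = 0 for the non-binding constraint.
Dual feasibility on the basic columns requires 5·y_fertilizer + 4·y_seed budget = 52, 6·y_fertilizer + 4·y_seed budget = 56.
→ y_fertilizer = 4 and y_seed budget = 8.
Δz = y_seed budget·Δb = 8 × (-1) = -8, so new z* = 2544 − 8 = 2536.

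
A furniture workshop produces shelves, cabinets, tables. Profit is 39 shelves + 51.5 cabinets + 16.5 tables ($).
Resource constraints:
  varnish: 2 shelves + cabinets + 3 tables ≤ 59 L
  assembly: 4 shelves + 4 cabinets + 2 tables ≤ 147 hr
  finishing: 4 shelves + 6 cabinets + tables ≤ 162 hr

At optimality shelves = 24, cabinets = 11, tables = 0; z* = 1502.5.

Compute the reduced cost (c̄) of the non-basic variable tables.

-2

Check each constraint at x*: varnish 59/59 (tight); assembly 140/147 (slack 7); finishing 162/162 (tight).
Slack constraints have shadow price 0 (complementary slackness).
Dual feasibility on the basic columns requires 2·y_varnish + 4·y_finishing = 39, 1·y_varnish + 6·y_finishing = 51.5.
Solving: y_varnish = 3.5, y_finishing = 8.
Reduced cost of tables: c₃ − yᵀa₃ = 16.5 − (3.5·3 + 8·1) = 16.5 − 18.5 = -2.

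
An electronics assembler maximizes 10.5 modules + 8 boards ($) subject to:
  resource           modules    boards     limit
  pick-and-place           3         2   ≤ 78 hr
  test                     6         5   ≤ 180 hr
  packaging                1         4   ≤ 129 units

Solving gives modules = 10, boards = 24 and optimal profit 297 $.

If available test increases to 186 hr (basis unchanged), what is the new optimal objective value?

Binding: pick-and-place and test. Non-binding: packaging (23 unused).
By complementary slackness, y = 0 for the non-binding constraint.
From A_Bᵀ y = c: 3·y_pick-and-place + 6·y_test = 10.5; 2·y_pick-and-place + 5·y_test = 8.
This yields shadow prices y_pick-and-place = 1.5, y_test = 1.
Δz = y_test·Δb = 1 × (6) = 6, so new z* = 297 + 6 = 303.

303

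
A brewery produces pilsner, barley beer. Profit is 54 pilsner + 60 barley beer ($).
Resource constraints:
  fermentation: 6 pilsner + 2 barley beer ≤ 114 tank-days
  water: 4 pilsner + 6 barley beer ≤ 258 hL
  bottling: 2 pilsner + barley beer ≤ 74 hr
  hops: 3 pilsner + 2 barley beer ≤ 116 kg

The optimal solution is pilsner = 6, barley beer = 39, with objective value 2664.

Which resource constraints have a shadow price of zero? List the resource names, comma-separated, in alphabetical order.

bottling, hops

fermentation: 114/114 (binding)
water: 258/258 (binding)
bottling: 51/74 (slack 23)
hops: 96/116 (slack 20)
By complementary slackness, a constraint with positive slack has shadow price 0 → bottling, hops.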